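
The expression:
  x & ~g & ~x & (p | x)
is never true.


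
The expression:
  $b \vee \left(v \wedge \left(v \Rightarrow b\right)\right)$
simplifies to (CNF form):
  $b$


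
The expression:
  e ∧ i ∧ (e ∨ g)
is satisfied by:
  {i: True, e: True}


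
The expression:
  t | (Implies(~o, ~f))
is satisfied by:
  {t: True, o: True, f: False}
  {t: True, o: False, f: False}
  {o: True, t: False, f: False}
  {t: False, o: False, f: False}
  {f: True, t: True, o: True}
  {f: True, t: True, o: False}
  {f: True, o: True, t: False}


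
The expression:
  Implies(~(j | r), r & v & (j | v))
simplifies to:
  j | r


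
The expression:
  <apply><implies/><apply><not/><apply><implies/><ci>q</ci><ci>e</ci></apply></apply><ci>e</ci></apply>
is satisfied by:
  {e: True, q: False}
  {q: False, e: False}
  {q: True, e: True}


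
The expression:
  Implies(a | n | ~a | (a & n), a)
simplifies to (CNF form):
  a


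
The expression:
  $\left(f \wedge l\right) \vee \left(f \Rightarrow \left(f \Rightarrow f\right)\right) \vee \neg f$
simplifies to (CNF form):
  $\text{True}$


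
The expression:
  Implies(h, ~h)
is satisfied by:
  {h: False}


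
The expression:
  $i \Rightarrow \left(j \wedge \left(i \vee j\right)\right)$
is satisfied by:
  {j: True, i: False}
  {i: False, j: False}
  {i: True, j: True}


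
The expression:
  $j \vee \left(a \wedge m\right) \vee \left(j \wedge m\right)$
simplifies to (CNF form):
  $\left(a \vee j\right) \wedge \left(j \vee m\right)$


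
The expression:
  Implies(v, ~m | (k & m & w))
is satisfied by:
  {w: True, k: True, m: False, v: False}
  {w: True, k: False, m: False, v: False}
  {k: True, w: False, m: False, v: False}
  {w: False, k: False, m: False, v: False}
  {v: True, w: True, k: True, m: False}
  {v: True, w: True, k: False, m: False}
  {v: True, k: True, w: False, m: False}
  {v: True, k: False, w: False, m: False}
  {w: True, m: True, k: True, v: False}
  {w: True, m: True, k: False, v: False}
  {m: True, k: True, w: False, v: False}
  {m: True, w: False, k: False, v: False}
  {v: True, w: True, m: True, k: True}


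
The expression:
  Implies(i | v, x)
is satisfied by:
  {x: True, i: False, v: False}
  {x: True, v: True, i: False}
  {x: True, i: True, v: False}
  {x: True, v: True, i: True}
  {v: False, i: False, x: False}


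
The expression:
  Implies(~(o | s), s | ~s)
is always true.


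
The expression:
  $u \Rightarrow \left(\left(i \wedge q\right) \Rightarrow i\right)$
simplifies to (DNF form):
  $\text{True}$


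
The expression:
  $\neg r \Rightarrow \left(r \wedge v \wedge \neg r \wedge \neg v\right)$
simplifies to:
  $r$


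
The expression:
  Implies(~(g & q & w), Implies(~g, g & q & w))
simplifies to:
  g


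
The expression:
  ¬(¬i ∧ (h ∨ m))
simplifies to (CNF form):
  (i ∨ ¬h) ∧ (i ∨ ¬m)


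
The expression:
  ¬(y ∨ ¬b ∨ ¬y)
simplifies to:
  False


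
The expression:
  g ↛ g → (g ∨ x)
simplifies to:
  True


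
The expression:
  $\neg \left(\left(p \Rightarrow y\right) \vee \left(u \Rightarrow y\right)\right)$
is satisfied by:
  {p: True, u: True, y: False}


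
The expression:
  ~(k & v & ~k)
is always true.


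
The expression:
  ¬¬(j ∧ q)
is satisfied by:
  {j: True, q: True}


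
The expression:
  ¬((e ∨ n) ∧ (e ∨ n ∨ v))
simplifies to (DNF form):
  ¬e ∧ ¬n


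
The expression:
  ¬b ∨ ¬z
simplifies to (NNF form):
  ¬b ∨ ¬z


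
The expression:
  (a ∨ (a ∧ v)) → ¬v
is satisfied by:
  {v: False, a: False}
  {a: True, v: False}
  {v: True, a: False}


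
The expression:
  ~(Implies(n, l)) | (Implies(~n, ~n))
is always true.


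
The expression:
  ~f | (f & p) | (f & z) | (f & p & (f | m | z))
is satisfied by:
  {z: True, p: True, f: False}
  {z: True, p: False, f: False}
  {p: True, z: False, f: False}
  {z: False, p: False, f: False}
  {f: True, z: True, p: True}
  {f: True, z: True, p: False}
  {f: True, p: True, z: False}


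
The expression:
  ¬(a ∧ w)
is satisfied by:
  {w: False, a: False}
  {a: True, w: False}
  {w: True, a: False}


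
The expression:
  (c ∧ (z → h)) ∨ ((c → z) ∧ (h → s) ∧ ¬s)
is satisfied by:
  {c: True, z: False, h: False, s: False}
  {c: True, s: True, z: False, h: False}
  {c: True, h: True, z: False, s: False}
  {c: True, s: True, h: True, z: False}
  {c: True, z: True, h: False, s: False}
  {c: True, h: True, z: True, s: False}
  {c: True, s: True, h: True, z: True}
  {s: False, z: False, h: False, c: False}
  {z: True, s: False, h: False, c: False}


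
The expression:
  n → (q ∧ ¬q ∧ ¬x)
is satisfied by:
  {n: False}


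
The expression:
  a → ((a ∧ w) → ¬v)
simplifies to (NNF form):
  ¬a ∨ ¬v ∨ ¬w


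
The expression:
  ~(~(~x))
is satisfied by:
  {x: False}


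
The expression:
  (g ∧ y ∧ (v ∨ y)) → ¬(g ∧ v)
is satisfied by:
  {g: False, v: False, y: False}
  {y: True, g: False, v: False}
  {v: True, g: False, y: False}
  {y: True, v: True, g: False}
  {g: True, y: False, v: False}
  {y: True, g: True, v: False}
  {v: True, g: True, y: False}


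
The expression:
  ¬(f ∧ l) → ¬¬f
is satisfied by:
  {f: True}


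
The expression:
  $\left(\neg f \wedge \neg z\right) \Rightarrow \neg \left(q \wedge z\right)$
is always true.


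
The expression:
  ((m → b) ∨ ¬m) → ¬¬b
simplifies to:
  b ∨ m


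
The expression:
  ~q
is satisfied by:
  {q: False}


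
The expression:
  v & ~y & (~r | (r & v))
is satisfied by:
  {v: True, y: False}


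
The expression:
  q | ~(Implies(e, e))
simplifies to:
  q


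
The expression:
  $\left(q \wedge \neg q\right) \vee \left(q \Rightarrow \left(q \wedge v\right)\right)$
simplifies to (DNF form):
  $v \vee \neg q$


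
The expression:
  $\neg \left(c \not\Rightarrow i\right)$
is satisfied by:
  {i: True, c: False}
  {c: False, i: False}
  {c: True, i: True}


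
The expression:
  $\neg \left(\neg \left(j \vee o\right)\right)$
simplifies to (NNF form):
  $j \vee o$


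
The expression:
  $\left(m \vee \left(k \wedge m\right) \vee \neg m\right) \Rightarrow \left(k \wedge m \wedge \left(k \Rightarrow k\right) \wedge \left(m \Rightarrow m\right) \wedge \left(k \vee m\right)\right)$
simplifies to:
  $k \wedge m$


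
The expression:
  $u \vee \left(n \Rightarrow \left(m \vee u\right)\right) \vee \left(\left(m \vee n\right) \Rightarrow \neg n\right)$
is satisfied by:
  {m: True, u: True, n: False}
  {m: True, u: False, n: False}
  {u: True, m: False, n: False}
  {m: False, u: False, n: False}
  {n: True, m: True, u: True}
  {n: True, m: True, u: False}
  {n: True, u: True, m: False}


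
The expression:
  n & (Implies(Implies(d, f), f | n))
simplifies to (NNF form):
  n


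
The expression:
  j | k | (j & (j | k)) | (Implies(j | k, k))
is always true.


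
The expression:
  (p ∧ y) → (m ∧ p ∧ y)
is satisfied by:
  {m: True, p: False, y: False}
  {p: False, y: False, m: False}
  {y: True, m: True, p: False}
  {y: True, p: False, m: False}
  {m: True, p: True, y: False}
  {p: True, m: False, y: False}
  {y: True, p: True, m: True}


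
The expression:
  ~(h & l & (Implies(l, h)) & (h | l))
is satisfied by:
  {l: False, h: False}
  {h: True, l: False}
  {l: True, h: False}


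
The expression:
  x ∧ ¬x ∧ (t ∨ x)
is never true.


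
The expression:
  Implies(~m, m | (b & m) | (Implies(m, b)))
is always true.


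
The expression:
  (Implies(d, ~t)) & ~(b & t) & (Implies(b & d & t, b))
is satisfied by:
  {d: False, t: False, b: False}
  {b: True, d: False, t: False}
  {d: True, b: False, t: False}
  {b: True, d: True, t: False}
  {t: True, b: False, d: False}


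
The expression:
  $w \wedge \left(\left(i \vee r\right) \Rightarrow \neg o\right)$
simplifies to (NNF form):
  $w \wedge \left(\neg i \vee \neg o\right) \wedge \left(\neg o \vee \neg r\right)$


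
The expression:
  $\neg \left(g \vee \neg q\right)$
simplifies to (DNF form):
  $q \wedge \neg g$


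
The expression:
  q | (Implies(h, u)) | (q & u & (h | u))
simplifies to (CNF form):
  q | u | ~h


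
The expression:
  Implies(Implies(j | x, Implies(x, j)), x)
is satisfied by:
  {x: True}


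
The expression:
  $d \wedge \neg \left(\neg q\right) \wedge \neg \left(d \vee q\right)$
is never true.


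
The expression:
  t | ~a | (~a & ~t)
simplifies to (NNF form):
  t | ~a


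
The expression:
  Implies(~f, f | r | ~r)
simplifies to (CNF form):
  True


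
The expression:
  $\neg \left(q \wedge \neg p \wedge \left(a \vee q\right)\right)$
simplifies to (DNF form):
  $p \vee \neg q$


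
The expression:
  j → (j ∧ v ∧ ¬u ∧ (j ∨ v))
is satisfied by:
  {v: True, j: False, u: False}
  {v: False, j: False, u: False}
  {u: True, v: True, j: False}
  {u: True, v: False, j: False}
  {j: True, v: True, u: False}


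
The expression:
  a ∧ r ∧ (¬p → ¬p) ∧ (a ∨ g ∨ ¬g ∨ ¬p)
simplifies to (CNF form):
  a ∧ r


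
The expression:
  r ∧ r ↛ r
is never true.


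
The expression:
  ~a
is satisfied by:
  {a: False}


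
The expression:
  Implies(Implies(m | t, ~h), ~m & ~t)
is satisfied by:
  {h: True, m: False, t: False}
  {t: True, h: True, m: False}
  {h: True, m: True, t: False}
  {t: True, h: True, m: True}
  {t: False, m: False, h: False}


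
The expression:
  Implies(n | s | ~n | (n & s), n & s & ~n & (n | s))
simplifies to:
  False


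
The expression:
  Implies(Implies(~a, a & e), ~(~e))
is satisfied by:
  {e: True, a: False}
  {a: False, e: False}
  {a: True, e: True}


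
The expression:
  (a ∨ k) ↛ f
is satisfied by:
  {a: True, k: True, f: False}
  {a: True, k: False, f: False}
  {k: True, a: False, f: False}


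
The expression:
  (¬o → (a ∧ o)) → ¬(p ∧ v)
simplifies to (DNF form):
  ¬o ∨ ¬p ∨ ¬v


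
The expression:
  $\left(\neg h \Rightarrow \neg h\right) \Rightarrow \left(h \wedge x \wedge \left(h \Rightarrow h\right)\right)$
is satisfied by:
  {h: True, x: True}


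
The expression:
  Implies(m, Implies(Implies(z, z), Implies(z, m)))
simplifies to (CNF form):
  True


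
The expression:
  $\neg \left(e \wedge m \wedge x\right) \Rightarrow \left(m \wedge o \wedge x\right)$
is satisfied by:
  {m: True, o: True, e: True, x: True}
  {m: True, o: True, x: True, e: False}
  {m: True, e: True, x: True, o: False}


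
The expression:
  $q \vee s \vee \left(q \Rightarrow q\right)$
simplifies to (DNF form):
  $\text{True}$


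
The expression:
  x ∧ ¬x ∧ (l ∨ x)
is never true.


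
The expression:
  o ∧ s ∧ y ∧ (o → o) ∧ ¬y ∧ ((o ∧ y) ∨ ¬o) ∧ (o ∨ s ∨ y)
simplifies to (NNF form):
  False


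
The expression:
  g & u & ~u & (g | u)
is never true.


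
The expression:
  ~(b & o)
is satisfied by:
  {o: False, b: False}
  {b: True, o: False}
  {o: True, b: False}


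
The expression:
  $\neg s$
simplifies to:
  $\neg s$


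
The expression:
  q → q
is always true.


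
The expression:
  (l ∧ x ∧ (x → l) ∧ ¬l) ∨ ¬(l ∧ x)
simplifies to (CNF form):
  ¬l ∨ ¬x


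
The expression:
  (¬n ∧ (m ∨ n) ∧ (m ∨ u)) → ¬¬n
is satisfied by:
  {n: True, m: False}
  {m: False, n: False}
  {m: True, n: True}


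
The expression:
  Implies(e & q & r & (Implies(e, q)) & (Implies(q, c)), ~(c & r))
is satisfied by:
  {r: False, c: False, q: False, e: False}
  {e: True, r: False, c: False, q: False}
  {q: True, r: False, c: False, e: False}
  {e: True, q: True, r: False, c: False}
  {c: True, e: False, r: False, q: False}
  {e: True, c: True, r: False, q: False}
  {q: True, c: True, e: False, r: False}
  {e: True, q: True, c: True, r: False}
  {r: True, q: False, c: False, e: False}
  {e: True, r: True, q: False, c: False}
  {q: True, r: True, e: False, c: False}
  {e: True, q: True, r: True, c: False}
  {c: True, r: True, q: False, e: False}
  {e: True, c: True, r: True, q: False}
  {q: True, c: True, r: True, e: False}


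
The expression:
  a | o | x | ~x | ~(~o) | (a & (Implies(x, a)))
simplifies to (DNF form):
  True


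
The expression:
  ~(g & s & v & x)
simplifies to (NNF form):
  ~g | ~s | ~v | ~x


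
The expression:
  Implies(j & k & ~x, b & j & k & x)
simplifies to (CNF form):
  x | ~j | ~k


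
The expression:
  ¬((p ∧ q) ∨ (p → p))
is never true.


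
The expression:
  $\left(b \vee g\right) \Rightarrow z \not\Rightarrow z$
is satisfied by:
  {g: False, b: False}


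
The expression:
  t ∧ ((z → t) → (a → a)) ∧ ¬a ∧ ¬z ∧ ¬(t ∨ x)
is never true.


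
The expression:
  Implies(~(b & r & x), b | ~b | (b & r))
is always true.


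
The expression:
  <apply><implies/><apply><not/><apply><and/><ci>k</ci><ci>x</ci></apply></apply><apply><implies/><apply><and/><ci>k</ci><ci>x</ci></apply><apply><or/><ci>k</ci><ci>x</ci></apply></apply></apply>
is always true.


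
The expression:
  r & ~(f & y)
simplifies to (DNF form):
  (r & ~f) | (r & ~y)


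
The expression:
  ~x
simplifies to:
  ~x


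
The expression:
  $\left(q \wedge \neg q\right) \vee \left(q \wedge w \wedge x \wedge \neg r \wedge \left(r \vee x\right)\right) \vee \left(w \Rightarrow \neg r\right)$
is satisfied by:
  {w: False, r: False}
  {r: True, w: False}
  {w: True, r: False}


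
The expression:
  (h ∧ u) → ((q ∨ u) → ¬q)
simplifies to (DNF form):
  ¬h ∨ ¬q ∨ ¬u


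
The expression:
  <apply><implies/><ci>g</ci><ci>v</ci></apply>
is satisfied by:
  {v: True, g: False}
  {g: False, v: False}
  {g: True, v: True}


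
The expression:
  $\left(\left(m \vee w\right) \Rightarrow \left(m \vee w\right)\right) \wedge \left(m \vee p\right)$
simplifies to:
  $m \vee p$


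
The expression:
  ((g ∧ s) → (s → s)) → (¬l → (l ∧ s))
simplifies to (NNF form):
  l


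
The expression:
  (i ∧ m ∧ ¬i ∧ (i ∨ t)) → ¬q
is always true.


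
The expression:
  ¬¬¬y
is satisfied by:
  {y: False}


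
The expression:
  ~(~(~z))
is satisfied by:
  {z: False}


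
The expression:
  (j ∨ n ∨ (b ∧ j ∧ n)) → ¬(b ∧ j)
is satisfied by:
  {b: False, j: False}
  {j: True, b: False}
  {b: True, j: False}


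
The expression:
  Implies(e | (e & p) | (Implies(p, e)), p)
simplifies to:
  p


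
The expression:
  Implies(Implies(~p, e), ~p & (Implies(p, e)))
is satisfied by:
  {p: False}


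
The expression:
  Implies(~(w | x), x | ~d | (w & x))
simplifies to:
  w | x | ~d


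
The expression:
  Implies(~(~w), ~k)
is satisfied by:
  {w: False, k: False}
  {k: True, w: False}
  {w: True, k: False}


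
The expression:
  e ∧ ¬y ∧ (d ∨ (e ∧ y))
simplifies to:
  d ∧ e ∧ ¬y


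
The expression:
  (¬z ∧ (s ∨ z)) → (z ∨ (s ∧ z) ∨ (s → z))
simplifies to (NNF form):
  z ∨ ¬s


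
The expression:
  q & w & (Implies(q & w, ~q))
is never true.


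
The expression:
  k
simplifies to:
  k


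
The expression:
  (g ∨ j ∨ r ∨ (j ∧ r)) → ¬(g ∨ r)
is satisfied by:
  {g: False, r: False}


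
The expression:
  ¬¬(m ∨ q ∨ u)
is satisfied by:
  {q: True, m: True, u: True}
  {q: True, m: True, u: False}
  {q: True, u: True, m: False}
  {q: True, u: False, m: False}
  {m: True, u: True, q: False}
  {m: True, u: False, q: False}
  {u: True, m: False, q: False}


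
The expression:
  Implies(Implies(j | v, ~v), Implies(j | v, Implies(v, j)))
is always true.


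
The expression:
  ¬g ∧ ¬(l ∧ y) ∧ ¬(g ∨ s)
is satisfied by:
  {g: False, l: False, s: False, y: False}
  {y: True, g: False, l: False, s: False}
  {l: True, y: False, g: False, s: False}


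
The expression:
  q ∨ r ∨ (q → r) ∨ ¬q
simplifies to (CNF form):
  True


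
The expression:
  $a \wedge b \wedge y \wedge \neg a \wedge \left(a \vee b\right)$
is never true.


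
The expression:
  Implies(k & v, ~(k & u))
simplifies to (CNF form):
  ~k | ~u | ~v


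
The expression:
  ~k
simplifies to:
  ~k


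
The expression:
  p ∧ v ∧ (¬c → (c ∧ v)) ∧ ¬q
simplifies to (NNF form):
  c ∧ p ∧ v ∧ ¬q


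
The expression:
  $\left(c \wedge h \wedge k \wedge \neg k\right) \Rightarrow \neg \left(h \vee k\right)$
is always true.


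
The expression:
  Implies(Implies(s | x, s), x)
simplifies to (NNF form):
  x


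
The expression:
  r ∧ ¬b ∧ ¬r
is never true.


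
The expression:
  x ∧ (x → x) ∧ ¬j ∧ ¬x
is never true.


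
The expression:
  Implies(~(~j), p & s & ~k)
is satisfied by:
  {s: True, p: True, k: False, j: False}
  {s: True, p: False, k: False, j: False}
  {p: True, s: False, k: False, j: False}
  {s: False, p: False, k: False, j: False}
  {s: True, k: True, p: True, j: False}
  {s: True, k: True, p: False, j: False}
  {k: True, p: True, s: False, j: False}
  {k: True, p: False, s: False, j: False}
  {j: True, s: True, k: False, p: True}


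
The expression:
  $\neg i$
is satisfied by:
  {i: False}


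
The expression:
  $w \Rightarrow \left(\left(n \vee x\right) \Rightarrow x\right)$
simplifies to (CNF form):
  $x \vee \neg n \vee \neg w$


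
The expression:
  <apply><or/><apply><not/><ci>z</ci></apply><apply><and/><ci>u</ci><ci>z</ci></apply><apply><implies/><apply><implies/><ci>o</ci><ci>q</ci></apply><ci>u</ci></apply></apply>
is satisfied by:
  {u: True, o: True, z: False, q: False}
  {u: True, o: False, z: False, q: False}
  {q: True, u: True, o: True, z: False}
  {q: True, u: True, o: False, z: False}
  {o: True, q: False, u: False, z: False}
  {o: False, q: False, u: False, z: False}
  {q: True, o: True, u: False, z: False}
  {q: True, o: False, u: False, z: False}
  {z: True, u: True, o: True, q: False}
  {z: True, u: True, o: False, q: False}
  {z: True, q: True, u: True, o: True}
  {z: True, q: True, u: True, o: False}
  {z: True, o: True, u: False, q: False}


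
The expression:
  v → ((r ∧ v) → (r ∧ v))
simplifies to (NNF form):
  True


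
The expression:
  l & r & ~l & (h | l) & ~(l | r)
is never true.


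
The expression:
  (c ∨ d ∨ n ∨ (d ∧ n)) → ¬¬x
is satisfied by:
  {x: True, n: False, d: False, c: False}
  {x: True, c: True, n: False, d: False}
  {x: True, d: True, n: False, c: False}
  {x: True, c: True, d: True, n: False}
  {x: True, n: True, d: False, c: False}
  {x: True, c: True, n: True, d: False}
  {x: True, d: True, n: True, c: False}
  {x: True, c: True, d: True, n: True}
  {c: False, n: False, d: False, x: False}


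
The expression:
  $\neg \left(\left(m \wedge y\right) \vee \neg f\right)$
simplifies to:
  $f \wedge \left(\neg m \vee \neg y\right)$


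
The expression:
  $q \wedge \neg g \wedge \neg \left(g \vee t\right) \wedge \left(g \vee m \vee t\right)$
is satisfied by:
  {m: True, q: True, g: False, t: False}


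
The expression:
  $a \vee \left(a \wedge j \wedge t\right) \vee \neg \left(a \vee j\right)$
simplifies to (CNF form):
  $a \vee \neg j$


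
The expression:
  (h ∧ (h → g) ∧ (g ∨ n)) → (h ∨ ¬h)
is always true.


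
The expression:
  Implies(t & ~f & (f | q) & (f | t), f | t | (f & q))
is always true.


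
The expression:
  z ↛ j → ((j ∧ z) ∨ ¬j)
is always true.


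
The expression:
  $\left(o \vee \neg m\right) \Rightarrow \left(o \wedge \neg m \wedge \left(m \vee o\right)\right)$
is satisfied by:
  {o: True, m: False}
  {m: True, o: False}


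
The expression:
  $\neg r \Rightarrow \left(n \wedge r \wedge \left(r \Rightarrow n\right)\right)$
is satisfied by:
  {r: True}


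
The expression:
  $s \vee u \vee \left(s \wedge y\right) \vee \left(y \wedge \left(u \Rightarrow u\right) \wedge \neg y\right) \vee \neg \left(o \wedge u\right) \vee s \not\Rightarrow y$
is always true.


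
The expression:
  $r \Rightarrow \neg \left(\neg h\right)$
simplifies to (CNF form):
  $h \vee \neg r$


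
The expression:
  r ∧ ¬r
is never true.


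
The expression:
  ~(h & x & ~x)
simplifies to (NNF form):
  True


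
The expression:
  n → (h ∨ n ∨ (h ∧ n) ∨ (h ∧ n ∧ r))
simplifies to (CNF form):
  True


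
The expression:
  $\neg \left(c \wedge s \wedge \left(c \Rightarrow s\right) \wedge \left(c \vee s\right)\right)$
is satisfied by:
  {s: False, c: False}
  {c: True, s: False}
  {s: True, c: False}


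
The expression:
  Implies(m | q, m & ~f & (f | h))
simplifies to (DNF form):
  (m & ~m) | (~m & ~q) | (h & m & ~f) | (h & m & ~m) | (h & ~f & ~q) | (h & ~m & ~q) | (m & ~f & ~m) | (~f & ~m & ~q)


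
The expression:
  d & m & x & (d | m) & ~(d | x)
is never true.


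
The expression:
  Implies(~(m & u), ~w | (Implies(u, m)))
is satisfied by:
  {m: True, w: False, u: False}
  {w: False, u: False, m: False}
  {m: True, u: True, w: False}
  {u: True, w: False, m: False}
  {m: True, w: True, u: False}
  {w: True, m: False, u: False}
  {m: True, u: True, w: True}


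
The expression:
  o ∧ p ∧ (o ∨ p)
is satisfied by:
  {p: True, o: True}


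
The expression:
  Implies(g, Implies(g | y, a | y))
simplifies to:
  a | y | ~g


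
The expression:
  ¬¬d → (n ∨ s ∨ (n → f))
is always true.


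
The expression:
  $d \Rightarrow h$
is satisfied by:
  {h: True, d: False}
  {d: False, h: False}
  {d: True, h: True}


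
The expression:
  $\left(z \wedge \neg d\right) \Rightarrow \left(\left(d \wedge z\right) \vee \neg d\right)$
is always true.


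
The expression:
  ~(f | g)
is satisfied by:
  {g: False, f: False}


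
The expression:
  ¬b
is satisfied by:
  {b: False}


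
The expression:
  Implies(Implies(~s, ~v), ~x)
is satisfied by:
  {v: True, s: False, x: False}
  {s: False, x: False, v: False}
  {v: True, s: True, x: False}
  {s: True, v: False, x: False}
  {x: True, v: True, s: False}


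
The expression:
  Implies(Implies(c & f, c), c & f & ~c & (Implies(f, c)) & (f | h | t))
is never true.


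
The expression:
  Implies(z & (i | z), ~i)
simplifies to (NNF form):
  ~i | ~z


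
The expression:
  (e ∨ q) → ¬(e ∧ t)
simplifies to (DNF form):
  ¬e ∨ ¬t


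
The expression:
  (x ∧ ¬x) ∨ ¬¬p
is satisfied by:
  {p: True}


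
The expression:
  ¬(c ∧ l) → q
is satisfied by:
  {q: True, l: True, c: True}
  {q: True, l: True, c: False}
  {q: True, c: True, l: False}
  {q: True, c: False, l: False}
  {l: True, c: True, q: False}


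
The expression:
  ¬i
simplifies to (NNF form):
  ¬i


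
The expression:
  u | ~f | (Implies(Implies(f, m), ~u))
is always true.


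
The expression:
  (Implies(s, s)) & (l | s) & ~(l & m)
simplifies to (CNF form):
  (l | s) & (l | ~l) & (s | ~m) & (~l | ~m)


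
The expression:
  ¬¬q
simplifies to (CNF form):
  q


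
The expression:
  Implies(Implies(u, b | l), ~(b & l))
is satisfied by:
  {l: False, b: False}
  {b: True, l: False}
  {l: True, b: False}


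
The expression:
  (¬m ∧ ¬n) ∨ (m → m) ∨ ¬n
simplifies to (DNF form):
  True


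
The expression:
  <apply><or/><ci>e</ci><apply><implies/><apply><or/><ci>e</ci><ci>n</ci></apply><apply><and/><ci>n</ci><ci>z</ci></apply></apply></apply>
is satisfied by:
  {z: True, e: True, n: False}
  {z: True, e: False, n: False}
  {e: True, z: False, n: False}
  {z: False, e: False, n: False}
  {n: True, z: True, e: True}
  {n: True, z: True, e: False}
  {n: True, e: True, z: False}


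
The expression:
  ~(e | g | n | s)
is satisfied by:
  {n: False, e: False, g: False, s: False}


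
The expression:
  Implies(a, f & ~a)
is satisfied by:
  {a: False}


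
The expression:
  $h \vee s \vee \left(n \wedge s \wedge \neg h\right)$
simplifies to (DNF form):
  $h \vee s$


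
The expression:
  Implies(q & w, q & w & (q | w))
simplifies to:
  True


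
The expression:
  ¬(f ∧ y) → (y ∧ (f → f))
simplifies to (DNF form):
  y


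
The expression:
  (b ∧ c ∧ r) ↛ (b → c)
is never true.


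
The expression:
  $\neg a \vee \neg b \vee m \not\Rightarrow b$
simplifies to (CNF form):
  $\neg a \vee \neg b$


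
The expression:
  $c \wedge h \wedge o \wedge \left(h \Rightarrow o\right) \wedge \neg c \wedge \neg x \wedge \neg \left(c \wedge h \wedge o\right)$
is never true.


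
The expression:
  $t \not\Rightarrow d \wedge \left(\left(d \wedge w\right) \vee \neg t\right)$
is never true.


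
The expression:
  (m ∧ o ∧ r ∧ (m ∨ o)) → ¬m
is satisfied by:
  {m: False, o: False, r: False}
  {r: True, m: False, o: False}
  {o: True, m: False, r: False}
  {r: True, o: True, m: False}
  {m: True, r: False, o: False}
  {r: True, m: True, o: False}
  {o: True, m: True, r: False}


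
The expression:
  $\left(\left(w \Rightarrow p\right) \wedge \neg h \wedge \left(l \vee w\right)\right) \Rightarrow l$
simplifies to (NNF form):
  $h \vee l \vee \neg p \vee \neg w$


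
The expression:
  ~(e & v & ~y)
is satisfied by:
  {y: True, v: False, e: False}
  {v: False, e: False, y: False}
  {e: True, y: True, v: False}
  {e: True, v: False, y: False}
  {y: True, v: True, e: False}
  {v: True, y: False, e: False}
  {e: True, v: True, y: True}


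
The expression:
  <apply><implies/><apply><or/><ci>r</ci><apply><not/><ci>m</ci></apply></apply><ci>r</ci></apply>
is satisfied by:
  {r: True, m: True}
  {r: True, m: False}
  {m: True, r: False}


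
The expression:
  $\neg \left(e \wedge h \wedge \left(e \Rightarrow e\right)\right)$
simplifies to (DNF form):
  $\neg e \vee \neg h$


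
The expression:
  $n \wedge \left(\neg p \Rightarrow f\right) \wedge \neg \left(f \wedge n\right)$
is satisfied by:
  {p: True, n: True, f: False}


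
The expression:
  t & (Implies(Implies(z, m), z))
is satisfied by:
  {t: True, z: True}


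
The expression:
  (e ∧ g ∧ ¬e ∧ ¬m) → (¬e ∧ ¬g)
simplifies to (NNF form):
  True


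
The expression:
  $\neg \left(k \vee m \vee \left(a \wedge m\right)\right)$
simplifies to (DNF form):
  $\neg k \wedge \neg m$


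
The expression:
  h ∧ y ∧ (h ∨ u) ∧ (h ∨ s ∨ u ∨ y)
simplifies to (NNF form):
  h ∧ y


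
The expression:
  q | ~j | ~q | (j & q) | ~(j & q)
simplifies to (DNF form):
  True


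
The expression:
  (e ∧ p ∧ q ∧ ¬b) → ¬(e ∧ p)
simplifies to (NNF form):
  b ∨ ¬e ∨ ¬p ∨ ¬q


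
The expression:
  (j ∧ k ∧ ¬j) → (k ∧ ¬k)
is always true.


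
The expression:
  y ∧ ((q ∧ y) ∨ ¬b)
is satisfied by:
  {y: True, q: True, b: False}
  {y: True, q: False, b: False}
  {y: True, b: True, q: True}


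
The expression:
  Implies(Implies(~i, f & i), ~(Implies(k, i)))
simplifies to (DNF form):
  ~i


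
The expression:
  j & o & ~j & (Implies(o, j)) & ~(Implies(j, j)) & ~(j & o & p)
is never true.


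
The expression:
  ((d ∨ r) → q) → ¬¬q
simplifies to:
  d ∨ q ∨ r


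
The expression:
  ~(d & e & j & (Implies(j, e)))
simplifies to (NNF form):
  ~d | ~e | ~j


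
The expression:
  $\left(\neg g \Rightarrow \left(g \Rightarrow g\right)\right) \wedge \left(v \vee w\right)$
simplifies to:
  $v \vee w$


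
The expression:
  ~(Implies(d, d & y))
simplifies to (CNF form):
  d & ~y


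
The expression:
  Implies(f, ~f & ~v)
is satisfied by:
  {f: False}


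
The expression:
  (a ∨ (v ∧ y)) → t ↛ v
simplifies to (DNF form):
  (t ∧ ¬v) ∨ (¬a ∧ ¬v) ∨ (¬a ∧ ¬y)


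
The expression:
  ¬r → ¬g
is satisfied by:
  {r: True, g: False}
  {g: False, r: False}
  {g: True, r: True}


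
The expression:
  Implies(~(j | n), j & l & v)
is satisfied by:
  {n: True, j: True}
  {n: True, j: False}
  {j: True, n: False}


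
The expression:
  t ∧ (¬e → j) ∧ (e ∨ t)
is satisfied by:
  {t: True, e: True, j: True}
  {t: True, e: True, j: False}
  {t: True, j: True, e: False}


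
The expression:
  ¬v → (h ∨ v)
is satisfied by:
  {v: True, h: True}
  {v: True, h: False}
  {h: True, v: False}


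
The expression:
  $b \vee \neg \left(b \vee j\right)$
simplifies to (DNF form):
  $b \vee \neg j$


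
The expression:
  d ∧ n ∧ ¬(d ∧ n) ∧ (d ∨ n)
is never true.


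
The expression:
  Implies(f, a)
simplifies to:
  a | ~f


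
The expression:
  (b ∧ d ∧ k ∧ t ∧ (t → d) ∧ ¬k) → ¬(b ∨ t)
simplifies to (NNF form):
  True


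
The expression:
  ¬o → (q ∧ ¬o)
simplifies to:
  o ∨ q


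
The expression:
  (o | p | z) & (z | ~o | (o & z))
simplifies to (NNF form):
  z | (p & ~o)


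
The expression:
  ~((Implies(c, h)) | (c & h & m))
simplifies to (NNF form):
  c & ~h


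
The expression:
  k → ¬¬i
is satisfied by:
  {i: True, k: False}
  {k: False, i: False}
  {k: True, i: True}


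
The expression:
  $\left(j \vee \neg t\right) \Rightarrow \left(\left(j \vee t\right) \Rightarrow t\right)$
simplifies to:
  $t \vee \neg j$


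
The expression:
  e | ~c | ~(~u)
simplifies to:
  e | u | ~c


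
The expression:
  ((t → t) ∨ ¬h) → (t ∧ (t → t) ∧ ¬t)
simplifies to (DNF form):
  False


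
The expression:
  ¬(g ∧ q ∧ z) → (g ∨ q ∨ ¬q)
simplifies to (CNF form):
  True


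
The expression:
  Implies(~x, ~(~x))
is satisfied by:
  {x: True}


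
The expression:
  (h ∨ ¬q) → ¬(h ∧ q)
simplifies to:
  ¬h ∨ ¬q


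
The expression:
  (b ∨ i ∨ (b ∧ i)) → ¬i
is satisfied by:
  {i: False}


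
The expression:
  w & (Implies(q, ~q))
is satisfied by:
  {w: True, q: False}


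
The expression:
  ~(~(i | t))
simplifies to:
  i | t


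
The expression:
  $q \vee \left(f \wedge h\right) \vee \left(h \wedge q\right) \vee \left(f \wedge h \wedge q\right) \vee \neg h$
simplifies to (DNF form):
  $f \vee q \vee \neg h$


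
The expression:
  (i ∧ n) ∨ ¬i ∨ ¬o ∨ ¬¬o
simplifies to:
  True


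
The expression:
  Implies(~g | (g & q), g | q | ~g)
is always true.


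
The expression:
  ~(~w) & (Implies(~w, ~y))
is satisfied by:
  {w: True}


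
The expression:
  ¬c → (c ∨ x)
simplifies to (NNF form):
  c ∨ x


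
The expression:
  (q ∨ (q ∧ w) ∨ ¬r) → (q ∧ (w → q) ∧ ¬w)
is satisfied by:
  {r: True, w: False, q: False}
  {q: True, r: True, w: False}
  {q: True, w: False, r: False}
  {r: True, w: True, q: False}


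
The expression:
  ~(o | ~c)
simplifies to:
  c & ~o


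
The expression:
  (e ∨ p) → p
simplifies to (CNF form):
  p ∨ ¬e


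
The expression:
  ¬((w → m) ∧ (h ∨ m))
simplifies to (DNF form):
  (w ∧ ¬m) ∨ (¬h ∧ ¬m)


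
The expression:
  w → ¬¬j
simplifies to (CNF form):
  j ∨ ¬w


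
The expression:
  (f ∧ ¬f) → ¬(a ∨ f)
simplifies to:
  True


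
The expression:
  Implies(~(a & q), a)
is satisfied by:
  {a: True}


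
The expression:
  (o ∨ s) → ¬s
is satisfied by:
  {s: False}


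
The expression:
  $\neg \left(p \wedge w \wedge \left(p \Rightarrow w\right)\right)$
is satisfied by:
  {p: False, w: False}
  {w: True, p: False}
  {p: True, w: False}


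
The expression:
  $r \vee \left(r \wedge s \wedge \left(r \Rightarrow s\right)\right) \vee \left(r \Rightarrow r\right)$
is always true.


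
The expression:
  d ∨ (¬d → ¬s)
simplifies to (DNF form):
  d ∨ ¬s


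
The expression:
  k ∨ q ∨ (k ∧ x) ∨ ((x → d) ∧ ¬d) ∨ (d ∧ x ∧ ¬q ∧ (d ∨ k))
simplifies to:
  k ∨ q ∨ (d ∧ x) ∨ (¬d ∧ ¬x)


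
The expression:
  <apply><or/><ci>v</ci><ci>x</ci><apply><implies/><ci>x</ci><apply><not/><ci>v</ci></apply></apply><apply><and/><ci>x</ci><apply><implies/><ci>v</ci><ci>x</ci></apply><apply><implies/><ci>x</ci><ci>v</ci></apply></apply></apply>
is always true.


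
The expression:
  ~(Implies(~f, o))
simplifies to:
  ~f & ~o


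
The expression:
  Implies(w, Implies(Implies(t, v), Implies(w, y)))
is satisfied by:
  {y: True, t: True, v: False, w: False}
  {y: True, v: False, w: False, t: False}
  {y: True, t: True, v: True, w: False}
  {y: True, v: True, w: False, t: False}
  {t: True, v: False, w: False, y: False}
  {t: False, v: False, w: False, y: False}
  {t: True, v: True, w: False, y: False}
  {v: True, t: False, w: False, y: False}
  {t: True, w: True, y: True, v: False}
  {w: True, y: True, t: False, v: False}
  {t: True, w: True, y: True, v: True}
  {w: True, y: True, v: True, t: False}
  {w: True, t: True, y: False, v: False}


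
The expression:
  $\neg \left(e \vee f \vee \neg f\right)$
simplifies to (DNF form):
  $\text{False}$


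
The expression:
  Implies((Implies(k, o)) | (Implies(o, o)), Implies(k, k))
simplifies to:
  True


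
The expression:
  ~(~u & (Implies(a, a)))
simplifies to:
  u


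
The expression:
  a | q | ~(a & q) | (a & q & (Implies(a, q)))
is always true.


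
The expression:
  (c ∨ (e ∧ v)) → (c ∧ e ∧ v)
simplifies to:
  (¬c ∧ ¬e) ∨ (¬c ∧ ¬v) ∨ (c ∧ e ∧ v)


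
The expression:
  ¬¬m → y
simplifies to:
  y ∨ ¬m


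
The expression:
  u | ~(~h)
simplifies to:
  h | u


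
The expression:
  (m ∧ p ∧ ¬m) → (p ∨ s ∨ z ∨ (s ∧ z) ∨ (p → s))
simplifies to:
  True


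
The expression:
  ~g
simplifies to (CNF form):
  ~g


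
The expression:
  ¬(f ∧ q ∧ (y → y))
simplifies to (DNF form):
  ¬f ∨ ¬q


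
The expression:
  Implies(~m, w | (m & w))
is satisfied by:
  {m: True, w: True}
  {m: True, w: False}
  {w: True, m: False}


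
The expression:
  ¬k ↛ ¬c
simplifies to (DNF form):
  c ∧ ¬k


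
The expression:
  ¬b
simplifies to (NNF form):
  ¬b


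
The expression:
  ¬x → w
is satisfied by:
  {x: True, w: True}
  {x: True, w: False}
  {w: True, x: False}


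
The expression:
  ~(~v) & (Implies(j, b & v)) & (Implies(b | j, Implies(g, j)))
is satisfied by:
  {v: True, g: False, b: False, j: False}
  {b: True, v: True, g: False, j: False}
  {j: True, b: True, v: True, g: False}
  {g: True, v: True, j: False, b: False}
  {j: True, b: True, g: True, v: True}


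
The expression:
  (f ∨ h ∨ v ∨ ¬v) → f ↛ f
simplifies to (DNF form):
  False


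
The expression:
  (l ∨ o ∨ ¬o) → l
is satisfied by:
  {l: True}


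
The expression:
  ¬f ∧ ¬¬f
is never true.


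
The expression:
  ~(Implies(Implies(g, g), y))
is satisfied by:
  {y: False}


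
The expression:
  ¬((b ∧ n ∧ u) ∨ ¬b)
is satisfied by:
  {b: True, u: False, n: False}
  {b: True, n: True, u: False}
  {b: True, u: True, n: False}


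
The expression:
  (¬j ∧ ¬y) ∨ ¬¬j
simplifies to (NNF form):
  j ∨ ¬y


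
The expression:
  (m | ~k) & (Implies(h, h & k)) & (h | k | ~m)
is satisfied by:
  {k: True, m: True, h: False}
  {k: True, h: True, m: True}
  {h: False, m: False, k: False}


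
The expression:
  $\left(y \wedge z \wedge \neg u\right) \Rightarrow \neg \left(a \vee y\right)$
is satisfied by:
  {u: True, z: False, y: False}
  {u: False, z: False, y: False}
  {y: True, u: True, z: False}
  {y: True, u: False, z: False}
  {z: True, u: True, y: False}
  {z: True, u: False, y: False}
  {z: True, y: True, u: True}


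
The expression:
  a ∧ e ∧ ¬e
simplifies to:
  False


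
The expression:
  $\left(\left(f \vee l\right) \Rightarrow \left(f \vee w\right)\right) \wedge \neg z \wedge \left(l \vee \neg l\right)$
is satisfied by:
  {f: True, w: True, l: False, z: False}
  {f: True, l: False, w: False, z: False}
  {w: True, f: False, l: False, z: False}
  {f: False, l: False, w: False, z: False}
  {f: True, l: True, w: True, z: False}
  {f: True, l: True, w: False, z: False}
  {l: True, w: True, f: False, z: False}


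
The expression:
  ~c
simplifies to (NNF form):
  ~c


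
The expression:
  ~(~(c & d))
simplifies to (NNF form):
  c & d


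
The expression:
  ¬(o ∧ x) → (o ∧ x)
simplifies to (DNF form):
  o ∧ x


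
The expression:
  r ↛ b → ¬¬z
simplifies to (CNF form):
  b ∨ z ∨ ¬r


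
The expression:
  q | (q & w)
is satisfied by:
  {q: True}


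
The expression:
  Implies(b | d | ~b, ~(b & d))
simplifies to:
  ~b | ~d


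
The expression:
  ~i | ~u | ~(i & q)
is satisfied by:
  {u: False, q: False, i: False}
  {i: True, u: False, q: False}
  {q: True, u: False, i: False}
  {i: True, q: True, u: False}
  {u: True, i: False, q: False}
  {i: True, u: True, q: False}
  {q: True, u: True, i: False}


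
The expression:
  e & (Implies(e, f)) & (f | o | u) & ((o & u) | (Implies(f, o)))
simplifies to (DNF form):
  e & f & o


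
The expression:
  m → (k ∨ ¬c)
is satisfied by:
  {k: True, m: False, c: False}
  {m: False, c: False, k: False}
  {c: True, k: True, m: False}
  {c: True, m: False, k: False}
  {k: True, m: True, c: False}
  {m: True, k: False, c: False}
  {c: True, m: True, k: True}


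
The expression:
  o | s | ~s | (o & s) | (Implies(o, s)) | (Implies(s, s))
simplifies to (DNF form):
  True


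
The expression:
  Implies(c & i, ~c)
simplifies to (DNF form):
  ~c | ~i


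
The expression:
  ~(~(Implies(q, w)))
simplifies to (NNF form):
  w | ~q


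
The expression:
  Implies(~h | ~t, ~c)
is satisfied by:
  {h: True, t: True, c: False}
  {h: True, t: False, c: False}
  {t: True, h: False, c: False}
  {h: False, t: False, c: False}
  {h: True, c: True, t: True}


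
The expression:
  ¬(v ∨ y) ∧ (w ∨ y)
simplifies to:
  w ∧ ¬v ∧ ¬y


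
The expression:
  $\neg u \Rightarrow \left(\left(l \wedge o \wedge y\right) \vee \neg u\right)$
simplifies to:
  $\text{True}$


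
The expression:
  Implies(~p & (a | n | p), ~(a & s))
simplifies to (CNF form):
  p | ~a | ~s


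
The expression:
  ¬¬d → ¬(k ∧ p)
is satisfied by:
  {p: False, k: False, d: False}
  {d: True, p: False, k: False}
  {k: True, p: False, d: False}
  {d: True, k: True, p: False}
  {p: True, d: False, k: False}
  {d: True, p: True, k: False}
  {k: True, p: True, d: False}


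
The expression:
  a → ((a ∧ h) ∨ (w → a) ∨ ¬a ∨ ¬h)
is always true.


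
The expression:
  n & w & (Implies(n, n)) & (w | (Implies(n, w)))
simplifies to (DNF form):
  n & w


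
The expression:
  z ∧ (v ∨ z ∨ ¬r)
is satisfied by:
  {z: True}


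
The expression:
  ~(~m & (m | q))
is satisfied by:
  {m: True, q: False}
  {q: False, m: False}
  {q: True, m: True}


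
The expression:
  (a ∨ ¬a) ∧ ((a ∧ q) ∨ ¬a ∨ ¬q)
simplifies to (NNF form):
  True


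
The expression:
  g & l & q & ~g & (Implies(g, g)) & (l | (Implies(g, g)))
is never true.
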